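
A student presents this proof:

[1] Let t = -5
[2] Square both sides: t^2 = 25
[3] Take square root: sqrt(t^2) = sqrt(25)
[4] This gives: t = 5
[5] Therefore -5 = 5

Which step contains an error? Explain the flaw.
Step 4: This gives: t = 5

Step 4 incorrectly states that sqrt(t^2) = t. The correct identity is sqrt(t^2) = |t|. Since t = -5 < 0, we have sqrt(t^2) = |-5| = 5, not t = -5.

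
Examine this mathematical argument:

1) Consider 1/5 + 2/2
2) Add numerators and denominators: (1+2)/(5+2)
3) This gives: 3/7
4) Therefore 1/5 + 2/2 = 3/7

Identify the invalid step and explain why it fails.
Step 2: Add numerators and denominators: (1+2)/(5+2)

Step 2 incorrectly adds fractions by separately adding numerators and denominators. This is wrong. The correct method requires a common denominator: 1/5 + 2/2 = (1×2 + 2×5)/(5×2) = 12/10 = 6/5. The method used gives 3/7, which is different.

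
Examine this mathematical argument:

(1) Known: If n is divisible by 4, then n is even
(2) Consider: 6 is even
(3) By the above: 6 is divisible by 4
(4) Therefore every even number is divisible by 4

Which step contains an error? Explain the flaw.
Step 3: By the above: 6 is divisible by 4

Step 3 commits the fallacy of affirming the consequent. The known fact 'divisible by 4 → even' does NOT imply 'even → divisible by 4'. That would be the converse, which is false. For example, 6 is even but 6 ÷ 4 = 1.50, which is not an integer.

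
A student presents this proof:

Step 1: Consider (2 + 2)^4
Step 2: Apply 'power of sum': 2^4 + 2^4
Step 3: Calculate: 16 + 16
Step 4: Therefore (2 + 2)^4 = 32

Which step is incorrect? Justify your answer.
Step 2: Apply 'power of sum': 2^4 + 2^4

Step 2 incorrectly applies a non-existent rule '(a+b)^n = a^n + b^n'. This is false in general. The correct expansion uses the binomial theorem. The actual value is (2 + 2)^4 = 4^4 = 256, not 32.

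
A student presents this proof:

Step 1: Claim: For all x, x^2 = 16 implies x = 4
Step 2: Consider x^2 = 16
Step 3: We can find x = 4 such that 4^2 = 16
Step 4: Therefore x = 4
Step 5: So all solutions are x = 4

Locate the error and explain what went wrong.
Step 4: Therefore x = 4

Step 4 incorrectly concludes that x = 4 is the only solution. The proof shows that x = 4 is A solution (existence), but does not show it is the ONLY solution (uniqueness). In fact, x = -4 is also a solution since (-4)^2 = 16. Finding one solution doesn't prove there are no others.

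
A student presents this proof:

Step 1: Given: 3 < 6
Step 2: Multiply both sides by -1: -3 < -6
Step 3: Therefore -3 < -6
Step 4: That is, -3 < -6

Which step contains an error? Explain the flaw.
Step 2: Multiply both sides by -1: -3 < -6

Step 2 multiplies both sides by -1 but fails to reverse the inequality sign. When multiplying (or dividing) an inequality by a negative number, the direction must be reversed. Since 3 < 6, we should get -3 > -6, i.e., -3 > -6.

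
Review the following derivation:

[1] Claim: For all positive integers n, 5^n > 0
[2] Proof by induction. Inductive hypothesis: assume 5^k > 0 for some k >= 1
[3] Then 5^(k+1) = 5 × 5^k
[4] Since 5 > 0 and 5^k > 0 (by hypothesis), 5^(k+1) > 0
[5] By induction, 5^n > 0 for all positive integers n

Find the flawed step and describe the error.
Step 5: By induction, 5^n > 0 for all positive integers n

Step 5 concludes the proof by induction, but no base case was ever established. A valid induction proof requires: (1) a base case proving 5^1 > 0, and (2) an inductive step showing IF 5^k > 0 THEN 5^(k+1) > 0. Steps 2-4 correctly establish the inductive step, but without the base case the conclusion in step 5 does not follow.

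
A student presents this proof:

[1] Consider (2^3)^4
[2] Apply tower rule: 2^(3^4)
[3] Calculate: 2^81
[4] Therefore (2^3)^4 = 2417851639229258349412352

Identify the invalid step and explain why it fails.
Step 2: Apply tower rule: 2^(3^4)

Step 2 incorrectly states that (a^b)^c = a^(b^c). The correct rule is (a^b)^c = a^(b×c). The actual value is (2^3)^4 = 2^12 = 4096, not 2^81 = 2417851639229258349412352.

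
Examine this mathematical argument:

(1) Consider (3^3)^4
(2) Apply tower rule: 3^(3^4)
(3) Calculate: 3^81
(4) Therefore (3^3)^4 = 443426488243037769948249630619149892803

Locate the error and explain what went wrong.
Step 2: Apply tower rule: 3^(3^4)

Step 2 incorrectly states that (a^b)^c = a^(b^c). The correct rule is (a^b)^c = a^(b×c). The actual value is (3^3)^4 = 3^12 = 531441, not 3^81 = 443426488243037769948249630619149892803.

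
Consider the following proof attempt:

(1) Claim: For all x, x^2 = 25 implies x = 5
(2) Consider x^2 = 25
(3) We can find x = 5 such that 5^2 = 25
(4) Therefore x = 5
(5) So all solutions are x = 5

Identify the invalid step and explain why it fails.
Step 4: Therefore x = 5

Step 4 incorrectly concludes that x = 5 is the only solution. The proof shows that x = 5 is A solution (existence), but does not show it is the ONLY solution (uniqueness). In fact, x = -5 is also a solution since (-5)^2 = 25. Finding one solution doesn't prove there are no others.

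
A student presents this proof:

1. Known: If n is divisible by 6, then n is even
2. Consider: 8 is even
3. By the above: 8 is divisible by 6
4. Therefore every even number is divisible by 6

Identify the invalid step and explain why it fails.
Step 3: By the above: 8 is divisible by 6

Step 3 commits the fallacy of affirming the consequent. The known fact 'divisible by 6 → even' does NOT imply 'even → divisible by 6'. That would be the converse, which is false. For example, 8 is even but 8 ÷ 6 = 1.33, which is not an integer.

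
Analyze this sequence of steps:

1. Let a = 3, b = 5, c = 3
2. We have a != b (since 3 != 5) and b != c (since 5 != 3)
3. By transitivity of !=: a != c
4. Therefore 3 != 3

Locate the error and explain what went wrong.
Step 3: By transitivity of !=: a != c

Step 3 incorrectly applies transitivity to the '!=' relation. Transitivity states: if a R b and b R c, then a R c. However, '!=' is not transitive. Counterexample: 3 != 5 and 5 != 3, but 3 = 3 (both equal 3). Transitivity holds for relations like <, <=, =, but not for !=.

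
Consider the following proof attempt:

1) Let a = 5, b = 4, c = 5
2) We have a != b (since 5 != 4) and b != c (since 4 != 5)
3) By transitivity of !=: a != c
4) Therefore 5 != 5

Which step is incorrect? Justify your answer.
Step 3: By transitivity of !=: a != c

Step 3 incorrectly applies transitivity to the '!=' relation. Transitivity states: if a R b and b R c, then a R c. However, '!=' is not transitive. Counterexample: 5 != 4 and 4 != 5, but 5 = 5 (both equal 5). Transitivity holds for relations like <, <=, =, but not for !=.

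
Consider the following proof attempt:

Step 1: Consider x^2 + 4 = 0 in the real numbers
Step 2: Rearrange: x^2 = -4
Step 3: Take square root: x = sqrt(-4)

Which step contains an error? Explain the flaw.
Step 3: Take square root: x = sqrt(-4)

Step 3 takes the square root of -4, which is negative. In the real number system, the square root of a negative number is undefined. The equation x^2 + 4 = 0 has no real solutions. Square roots of negative numbers only exist in the complex numbers.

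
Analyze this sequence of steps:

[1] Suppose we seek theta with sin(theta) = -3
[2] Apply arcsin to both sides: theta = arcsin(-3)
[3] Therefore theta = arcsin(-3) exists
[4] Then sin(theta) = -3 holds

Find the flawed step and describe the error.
Step 2: Apply arcsin to both sides: theta = arcsin(-3)

Step 2 applies arcsin to -3. However, arcsin(x) is only defined for x in [-1, 1] because sin(theta) can only produce values in that range. Since |-3| > 1, arcsin(-3) is undefined. There is no angle whose sine equals -3.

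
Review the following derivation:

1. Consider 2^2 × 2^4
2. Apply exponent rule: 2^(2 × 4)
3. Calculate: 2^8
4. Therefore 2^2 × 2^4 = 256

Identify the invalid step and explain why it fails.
Step 2: Apply exponent rule: 2^(2 × 4)

Step 2 incorrectly states that a^b × a^c = a^(b×c). The correct rule is a^b × a^c = a^(b+c). The actual value is 2^2 × 2^4 = 2^6 = 64, not 2^8 = 256.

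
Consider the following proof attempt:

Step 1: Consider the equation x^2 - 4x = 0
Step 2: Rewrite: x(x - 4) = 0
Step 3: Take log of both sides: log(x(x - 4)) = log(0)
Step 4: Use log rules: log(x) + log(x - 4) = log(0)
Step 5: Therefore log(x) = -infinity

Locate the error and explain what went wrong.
Step 3: Take log of both sides: log(x(x - 4)) = log(0)

Step 3 takes the logarithm of both sides, resulting in log(0) on the right side. The logarithm is only defined for positive numbers; log(0) is undefined (approaches negative infinity). This operation is invalid.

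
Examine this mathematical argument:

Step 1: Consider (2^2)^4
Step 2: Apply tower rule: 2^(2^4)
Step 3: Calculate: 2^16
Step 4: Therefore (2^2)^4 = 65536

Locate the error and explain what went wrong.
Step 2: Apply tower rule: 2^(2^4)

Step 2 incorrectly states that (a^b)^c = a^(b^c). The correct rule is (a^b)^c = a^(b×c). The actual value is (2^2)^4 = 2^8 = 256, not 2^16 = 65536.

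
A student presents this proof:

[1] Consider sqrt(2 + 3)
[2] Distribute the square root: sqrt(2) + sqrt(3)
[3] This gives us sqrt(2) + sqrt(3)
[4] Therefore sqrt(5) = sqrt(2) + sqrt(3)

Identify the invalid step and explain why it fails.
Step 2: Distribute the square root: sqrt(2) + sqrt(3)

Step 2 incorrectly 'distributes' the square root over addition. The square root function does not distribute: sqrt(a + b) ≠ sqrt(a) + sqrt(b). In fact, sqrt(2 + 3) = sqrt(5) ≈ 2.2361, while sqrt(2) + sqrt(3) ≈ 3.1463.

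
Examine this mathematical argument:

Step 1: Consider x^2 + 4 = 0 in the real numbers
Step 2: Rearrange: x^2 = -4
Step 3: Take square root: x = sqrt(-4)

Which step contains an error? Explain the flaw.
Step 3: Take square root: x = sqrt(-4)

Step 3 takes the square root of -4, which is negative. In the real number system, the square root of a negative number is undefined. The equation x^2 + 4 = 0 has no real solutions. Square roots of negative numbers only exist in the complex numbers.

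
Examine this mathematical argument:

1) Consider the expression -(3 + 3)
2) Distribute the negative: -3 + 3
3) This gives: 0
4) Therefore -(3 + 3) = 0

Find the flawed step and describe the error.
Step 2: Distribute the negative: -3 + 3

Step 2 incorrectly distributes the negative sign. The correct distribution is -(3 + 3) = -3 - 3 = -6. The negative must be applied to both terms, not just the first. The error treats -(3 + 3) as -3 + 3, which equals 0 instead of -6.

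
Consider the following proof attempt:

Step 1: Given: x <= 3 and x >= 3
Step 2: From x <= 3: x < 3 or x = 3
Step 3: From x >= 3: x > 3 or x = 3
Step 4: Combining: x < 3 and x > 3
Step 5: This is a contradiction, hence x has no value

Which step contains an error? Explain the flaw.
Step 4: Combining: x < 3 and x > 3

Step 4 incorrectly combines the conditions. From x <= 3 and x >= 3, the intersection is x = 3. The error treats the 'or' cases as 'and' requirements. The correct conclusion is that x = 3 is the unique solution, not that no solution exists.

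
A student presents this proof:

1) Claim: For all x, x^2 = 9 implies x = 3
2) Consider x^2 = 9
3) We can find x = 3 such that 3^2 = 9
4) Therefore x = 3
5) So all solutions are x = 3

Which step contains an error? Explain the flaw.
Step 4: Therefore x = 3

Step 4 incorrectly concludes that x = 3 is the only solution. The proof shows that x = 3 is A solution (existence), but does not show it is the ONLY solution (uniqueness). In fact, x = -3 is also a solution since (-3)^2 = 9. Finding one solution doesn't prove there are no others.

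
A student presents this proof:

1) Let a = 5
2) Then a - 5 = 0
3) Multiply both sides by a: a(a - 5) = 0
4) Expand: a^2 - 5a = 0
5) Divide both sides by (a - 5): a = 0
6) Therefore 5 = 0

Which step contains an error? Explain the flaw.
Step 5: Divide both sides by (a - 5): a = 0

Step 5 divides both sides by (a - 5). However, since a = 5, we have (a - 5) = 0. Division by zero is undefined, making this step invalid.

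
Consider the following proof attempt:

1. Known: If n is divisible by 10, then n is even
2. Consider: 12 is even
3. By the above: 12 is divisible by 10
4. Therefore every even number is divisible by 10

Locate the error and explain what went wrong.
Step 3: By the above: 12 is divisible by 10

Step 3 commits the fallacy of affirming the consequent. The known fact 'divisible by 10 → even' does NOT imply 'even → divisible by 10'. That would be the converse, which is false. For example, 12 is even but 12 ÷ 10 = 1.20, which is not an integer.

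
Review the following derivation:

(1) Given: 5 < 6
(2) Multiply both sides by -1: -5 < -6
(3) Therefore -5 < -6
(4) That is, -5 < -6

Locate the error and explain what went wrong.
Step 2: Multiply both sides by -1: -5 < -6

Step 2 multiplies both sides by -1 but fails to reverse the inequality sign. When multiplying (or dividing) an inequality by a negative number, the direction must be reversed. Since 5 < 6, we should get -5 > -6, i.e., -5 > -6.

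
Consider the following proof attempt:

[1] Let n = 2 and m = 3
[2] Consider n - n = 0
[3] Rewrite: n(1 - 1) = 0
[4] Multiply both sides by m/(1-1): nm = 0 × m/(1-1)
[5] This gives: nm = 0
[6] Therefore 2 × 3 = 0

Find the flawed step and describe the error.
Step 4: Multiply both sides by m/(1-1): nm = 0 × m/(1-1)

Step 4 multiplies both sides by m/(1-1). However, 1-1 = 0, so this is multiplication by m/0, which is undefined. We cannot multiply by an undefined expression.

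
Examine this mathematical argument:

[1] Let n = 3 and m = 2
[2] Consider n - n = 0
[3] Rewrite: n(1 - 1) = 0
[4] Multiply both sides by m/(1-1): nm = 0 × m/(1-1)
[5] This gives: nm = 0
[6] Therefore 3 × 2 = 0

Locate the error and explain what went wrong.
Step 4: Multiply both sides by m/(1-1): nm = 0 × m/(1-1)

Step 4 multiplies both sides by m/(1-1). However, 1-1 = 0, so this is multiplication by m/0, which is undefined. We cannot multiply by an undefined expression.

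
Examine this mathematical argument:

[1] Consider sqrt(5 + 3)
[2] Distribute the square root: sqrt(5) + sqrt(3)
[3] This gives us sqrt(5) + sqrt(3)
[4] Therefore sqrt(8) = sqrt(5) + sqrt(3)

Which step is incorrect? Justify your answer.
Step 2: Distribute the square root: sqrt(5) + sqrt(3)

Step 2 incorrectly 'distributes' the square root over addition. The square root function does not distribute: sqrt(a + b) ≠ sqrt(a) + sqrt(b). In fact, sqrt(5 + 3) = sqrt(8) ≈ 2.8284, while sqrt(5) + sqrt(3) ≈ 3.9681.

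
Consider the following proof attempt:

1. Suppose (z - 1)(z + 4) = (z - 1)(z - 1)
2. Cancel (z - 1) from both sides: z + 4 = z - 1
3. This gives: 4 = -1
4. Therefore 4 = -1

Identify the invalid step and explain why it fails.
Step 2: Cancel (z - 1) from both sides: z + 4 = z - 1

Step 2 cancels (z - 1) from both sides. This is only valid if (z - 1) ≠ 0, i.e., z ≠ 1. When z = 1, both sides equal zero regardless of the other factors. The correct approach requires considering z = 1 as a separate case.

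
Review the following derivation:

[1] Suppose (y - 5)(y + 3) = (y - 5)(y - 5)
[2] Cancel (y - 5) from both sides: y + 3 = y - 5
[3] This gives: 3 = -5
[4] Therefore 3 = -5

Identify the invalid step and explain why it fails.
Step 2: Cancel (y - 5) from both sides: y + 3 = y - 5

Step 2 cancels (y - 5) from both sides. This is only valid if (y - 5) ≠ 0, i.e., y ≠ 5. When y = 5, both sides equal zero regardless of the other factors. The correct approach requires considering y = 5 as a separate case.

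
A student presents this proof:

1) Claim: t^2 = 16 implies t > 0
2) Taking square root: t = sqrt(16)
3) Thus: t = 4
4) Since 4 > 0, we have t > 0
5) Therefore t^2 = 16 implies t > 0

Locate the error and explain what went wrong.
Step 2: Taking square root: t = sqrt(16)

Step 2 takes the square root and assumes the positive root only. The equation t^2 = 16 actually has two solutions: t = 4 and t = -4. The proof silently assumes t > 0 without justification, then uses this assumption to conclude t > 0, which is circular. The counterexample t = -4 shows the claim is false.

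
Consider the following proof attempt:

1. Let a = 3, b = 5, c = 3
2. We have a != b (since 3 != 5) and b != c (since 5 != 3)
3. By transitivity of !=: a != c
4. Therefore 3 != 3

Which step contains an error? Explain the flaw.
Step 3: By transitivity of !=: a != c

Step 3 incorrectly applies transitivity to the '!=' relation. Transitivity states: if a R b and b R c, then a R c. However, '!=' is not transitive. Counterexample: 3 != 5 and 5 != 3, but 3 = 3 (both equal 3). Transitivity holds for relations like <, <=, =, but not for !=.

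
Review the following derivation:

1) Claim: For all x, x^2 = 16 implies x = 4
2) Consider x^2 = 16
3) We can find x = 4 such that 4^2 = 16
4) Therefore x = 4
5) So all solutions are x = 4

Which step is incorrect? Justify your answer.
Step 4: Therefore x = 4

Step 4 incorrectly concludes that x = 4 is the only solution. The proof shows that x = 4 is A solution (existence), but does not show it is the ONLY solution (uniqueness). In fact, x = -4 is also a solution since (-4)^2 = 16. Finding one solution doesn't prove there are no others.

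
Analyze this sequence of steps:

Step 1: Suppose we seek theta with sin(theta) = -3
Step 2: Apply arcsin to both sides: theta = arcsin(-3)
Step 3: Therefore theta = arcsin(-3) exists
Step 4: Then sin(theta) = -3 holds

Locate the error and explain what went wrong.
Step 2: Apply arcsin to both sides: theta = arcsin(-3)

Step 2 applies arcsin to -3. However, arcsin(x) is only defined for x in [-1, 1] because sin(theta) can only produce values in that range. Since |-3| > 1, arcsin(-3) is undefined. There is no angle whose sine equals -3.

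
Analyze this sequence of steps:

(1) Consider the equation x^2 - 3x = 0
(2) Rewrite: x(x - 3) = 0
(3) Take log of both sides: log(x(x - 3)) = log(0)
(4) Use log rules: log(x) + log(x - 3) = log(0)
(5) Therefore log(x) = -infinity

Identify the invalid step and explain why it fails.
Step 3: Take log of both sides: log(x(x - 3)) = log(0)

Step 3 takes the logarithm of both sides, resulting in log(0) on the right side. The logarithm is only defined for positive numbers; log(0) is undefined (approaches negative infinity). This operation is invalid.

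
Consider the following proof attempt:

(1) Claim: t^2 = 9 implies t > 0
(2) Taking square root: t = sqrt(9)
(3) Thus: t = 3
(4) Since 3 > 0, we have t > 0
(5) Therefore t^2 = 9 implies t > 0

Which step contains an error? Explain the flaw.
Step 2: Taking square root: t = sqrt(9)

Step 2 takes the square root and assumes the positive root only. The equation t^2 = 9 actually has two solutions: t = 3 and t = -3. The proof silently assumes t > 0 without justification, then uses this assumption to conclude t > 0, which is circular. The counterexample t = -3 shows the claim is false.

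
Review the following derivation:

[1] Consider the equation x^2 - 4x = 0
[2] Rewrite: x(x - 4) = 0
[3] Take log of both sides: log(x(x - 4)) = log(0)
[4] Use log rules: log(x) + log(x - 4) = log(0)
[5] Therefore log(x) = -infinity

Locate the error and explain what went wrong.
Step 3: Take log of both sides: log(x(x - 4)) = log(0)

Step 3 takes the logarithm of both sides, resulting in log(0) on the right side. The logarithm is only defined for positive numbers; log(0) is undefined (approaches negative infinity). This operation is invalid.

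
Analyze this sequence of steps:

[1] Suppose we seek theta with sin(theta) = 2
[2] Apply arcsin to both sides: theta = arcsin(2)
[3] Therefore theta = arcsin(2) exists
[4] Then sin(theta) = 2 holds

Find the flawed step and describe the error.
Step 2: Apply arcsin to both sides: theta = arcsin(2)

Step 2 applies arcsin to 2. However, arcsin(x) is only defined for x in [-1, 1] because sin(theta) can only produce values in that range. Since |2| > 1, arcsin(2) is undefined. There is no angle whose sine equals 2.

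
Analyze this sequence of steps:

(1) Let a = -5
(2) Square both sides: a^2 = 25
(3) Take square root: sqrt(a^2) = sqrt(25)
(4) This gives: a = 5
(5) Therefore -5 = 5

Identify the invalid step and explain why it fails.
Step 4: This gives: a = 5

Step 4 incorrectly states that sqrt(a^2) = a. The correct identity is sqrt(a^2) = |a|. Since a = -5 < 0, we have sqrt(a^2) = |-5| = 5, not a = -5.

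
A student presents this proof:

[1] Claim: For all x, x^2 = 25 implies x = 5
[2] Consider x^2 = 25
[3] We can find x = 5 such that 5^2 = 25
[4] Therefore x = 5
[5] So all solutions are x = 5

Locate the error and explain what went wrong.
Step 4: Therefore x = 5

Step 4 incorrectly concludes that x = 5 is the only solution. The proof shows that x = 5 is A solution (existence), but does not show it is the ONLY solution (uniqueness). In fact, x = -5 is also a solution since (-5)^2 = 25. Finding one solution doesn't prove there are no others.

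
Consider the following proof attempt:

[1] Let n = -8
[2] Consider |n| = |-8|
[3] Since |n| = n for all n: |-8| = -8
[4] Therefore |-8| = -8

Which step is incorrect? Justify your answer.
Step 3: Since |n| = n for all n: |-8| = -8

Step 3 incorrectly states that |n| = n for all n. The correct definition is |n| = n when n >= 0, and |n| = -n when n < 0. Since -8 < 0, we have |-8| = -(-8) = 8, not -8.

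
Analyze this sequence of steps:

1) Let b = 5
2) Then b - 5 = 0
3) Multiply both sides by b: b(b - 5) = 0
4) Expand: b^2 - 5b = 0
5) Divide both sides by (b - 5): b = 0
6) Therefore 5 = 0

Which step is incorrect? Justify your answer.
Step 5: Divide both sides by (b - 5): b = 0

Step 5 divides both sides by (b - 5). However, since b = 5, we have (b - 5) = 0. Division by zero is undefined, making this step invalid.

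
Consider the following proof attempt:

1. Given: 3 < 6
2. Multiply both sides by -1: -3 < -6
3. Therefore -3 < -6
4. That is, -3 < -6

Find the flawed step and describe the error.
Step 2: Multiply both sides by -1: -3 < -6

Step 2 multiplies both sides by -1 but fails to reverse the inequality sign. When multiplying (or dividing) an inequality by a negative number, the direction must be reversed. Since 3 < 6, we should get -3 > -6, i.e., -3 > -6.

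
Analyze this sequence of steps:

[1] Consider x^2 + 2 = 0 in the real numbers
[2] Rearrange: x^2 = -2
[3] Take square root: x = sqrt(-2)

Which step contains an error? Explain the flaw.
Step 3: Take square root: x = sqrt(-2)

Step 3 takes the square root of -2, which is negative. In the real number system, the square root of a negative number is undefined. The equation x^2 + 2 = 0 has no real solutions. Square roots of negative numbers only exist in the complex numbers.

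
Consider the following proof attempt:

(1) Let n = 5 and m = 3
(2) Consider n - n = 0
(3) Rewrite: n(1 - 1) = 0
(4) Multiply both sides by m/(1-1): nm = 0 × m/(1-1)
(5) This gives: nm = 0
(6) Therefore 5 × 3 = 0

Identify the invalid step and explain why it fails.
Step 4: Multiply both sides by m/(1-1): nm = 0 × m/(1-1)

Step 4 multiplies both sides by m/(1-1). However, 1-1 = 0, so this is multiplication by m/0, which is undefined. We cannot multiply by an undefined expression.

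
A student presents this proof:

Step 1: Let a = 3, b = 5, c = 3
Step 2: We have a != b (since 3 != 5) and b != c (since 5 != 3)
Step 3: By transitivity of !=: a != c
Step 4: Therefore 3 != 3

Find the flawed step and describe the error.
Step 3: By transitivity of !=: a != c

Step 3 incorrectly applies transitivity to the '!=' relation. Transitivity states: if a R b and b R c, then a R c. However, '!=' is not transitive. Counterexample: 3 != 5 and 5 != 3, but 3 = 3 (both equal 3). Transitivity holds for relations like <, <=, =, but not for !=.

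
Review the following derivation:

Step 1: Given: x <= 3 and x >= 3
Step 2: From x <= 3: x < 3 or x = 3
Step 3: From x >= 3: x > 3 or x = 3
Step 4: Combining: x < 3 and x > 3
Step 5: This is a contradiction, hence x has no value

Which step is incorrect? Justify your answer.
Step 4: Combining: x < 3 and x > 3

Step 4 incorrectly combines the conditions. From x <= 3 and x >= 3, the intersection is x = 3. The error treats the 'or' cases as 'and' requirements. The correct conclusion is that x = 3 is the unique solution, not that no solution exists.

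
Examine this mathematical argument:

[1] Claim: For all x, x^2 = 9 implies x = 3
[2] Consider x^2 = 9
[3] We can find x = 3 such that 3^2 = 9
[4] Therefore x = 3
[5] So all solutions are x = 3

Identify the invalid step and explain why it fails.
Step 4: Therefore x = 3

Step 4 incorrectly concludes that x = 3 is the only solution. The proof shows that x = 3 is A solution (existence), but does not show it is the ONLY solution (uniqueness). In fact, x = -3 is also a solution since (-3)^2 = 9. Finding one solution doesn't prove there are no others.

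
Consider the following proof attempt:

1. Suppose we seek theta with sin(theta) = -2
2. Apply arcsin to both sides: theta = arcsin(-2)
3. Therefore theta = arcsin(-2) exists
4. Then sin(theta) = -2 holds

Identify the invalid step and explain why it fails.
Step 2: Apply arcsin to both sides: theta = arcsin(-2)

Step 2 applies arcsin to -2. However, arcsin(x) is only defined for x in [-1, 1] because sin(theta) can only produce values in that range. Since |-2| > 1, arcsin(-2) is undefined. There is no angle whose sine equals -2.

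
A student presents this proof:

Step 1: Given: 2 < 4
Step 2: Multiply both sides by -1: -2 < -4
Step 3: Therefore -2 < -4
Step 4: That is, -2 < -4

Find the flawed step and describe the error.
Step 2: Multiply both sides by -1: -2 < -4

Step 2 multiplies both sides by -1 but fails to reverse the inequality sign. When multiplying (or dividing) an inequality by a negative number, the direction must be reversed. Since 2 < 4, we should get -2 > -4, i.e., -2 > -4.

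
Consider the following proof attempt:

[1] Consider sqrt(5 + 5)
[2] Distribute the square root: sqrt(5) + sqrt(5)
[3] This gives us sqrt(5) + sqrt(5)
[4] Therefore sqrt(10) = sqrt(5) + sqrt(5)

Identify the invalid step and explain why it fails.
Step 2: Distribute the square root: sqrt(5) + sqrt(5)

Step 2 incorrectly 'distributes' the square root over addition. The square root function does not distribute: sqrt(a + b) ≠ sqrt(a) + sqrt(b). In fact, sqrt(5 + 5) = sqrt(10) ≈ 3.1623, while sqrt(5) + sqrt(5) ≈ 4.4721.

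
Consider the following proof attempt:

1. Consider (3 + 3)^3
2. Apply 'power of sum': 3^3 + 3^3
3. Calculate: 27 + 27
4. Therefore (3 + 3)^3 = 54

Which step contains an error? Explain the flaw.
Step 2: Apply 'power of sum': 3^3 + 3^3

Step 2 incorrectly applies a non-existent rule '(a+b)^n = a^n + b^n'. This is false in general. The correct expansion uses the binomial theorem. The actual value is (3 + 3)^3 = 6^3 = 216, not 54.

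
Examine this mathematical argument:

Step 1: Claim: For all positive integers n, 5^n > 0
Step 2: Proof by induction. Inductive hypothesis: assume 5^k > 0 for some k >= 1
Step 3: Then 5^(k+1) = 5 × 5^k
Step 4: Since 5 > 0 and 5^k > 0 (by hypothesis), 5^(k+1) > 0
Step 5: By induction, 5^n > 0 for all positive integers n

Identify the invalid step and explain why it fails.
Step 5: By induction, 5^n > 0 for all positive integers n

Step 5 concludes the proof by induction, but no base case was ever established. A valid induction proof requires: (1) a base case proving 5^1 > 0, and (2) an inductive step showing IF 5^k > 0 THEN 5^(k+1) > 0. Steps 2-4 correctly establish the inductive step, but without the base case the conclusion in step 5 does not follow.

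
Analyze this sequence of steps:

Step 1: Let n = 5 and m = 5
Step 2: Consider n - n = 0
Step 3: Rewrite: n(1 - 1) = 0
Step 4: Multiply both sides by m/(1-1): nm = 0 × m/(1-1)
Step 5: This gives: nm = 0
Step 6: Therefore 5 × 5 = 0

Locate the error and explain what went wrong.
Step 4: Multiply both sides by m/(1-1): nm = 0 × m/(1-1)

Step 4 multiplies both sides by m/(1-1). However, 1-1 = 0, so this is multiplication by m/0, which is undefined. We cannot multiply by an undefined expression.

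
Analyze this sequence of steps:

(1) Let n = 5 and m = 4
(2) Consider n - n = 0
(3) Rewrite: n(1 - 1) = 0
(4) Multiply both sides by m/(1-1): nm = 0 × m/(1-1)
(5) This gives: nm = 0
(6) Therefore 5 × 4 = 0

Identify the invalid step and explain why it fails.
Step 4: Multiply both sides by m/(1-1): nm = 0 × m/(1-1)

Step 4 multiplies both sides by m/(1-1). However, 1-1 = 0, so this is multiplication by m/0, which is undefined. We cannot multiply by an undefined expression.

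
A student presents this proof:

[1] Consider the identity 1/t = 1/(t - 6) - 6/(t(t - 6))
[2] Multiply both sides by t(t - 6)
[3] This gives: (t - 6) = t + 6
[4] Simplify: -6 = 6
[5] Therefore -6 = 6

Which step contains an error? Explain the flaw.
Step 3: This gives: (t - 6) = t + 6

Step 3 makes a sign error when clearing denominators. Multiplying -6/(t(t - 6)) by t(t - 6) gives -6, not +6. The correct result is (t - 6) = t - 6, which is trivially true, not (t - 6) = t + 6. (Step 1 is a valid identity: 1/(t - 6) - 6/(t(t - 6)) = (t - 6)/(t(t - 6)) = 1/t.)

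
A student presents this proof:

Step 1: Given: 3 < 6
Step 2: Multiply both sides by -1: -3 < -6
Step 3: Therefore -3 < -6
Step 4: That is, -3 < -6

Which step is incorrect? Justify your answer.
Step 2: Multiply both sides by -1: -3 < -6

Step 2 multiplies both sides by -1 but fails to reverse the inequality sign. When multiplying (or dividing) an inequality by a negative number, the direction must be reversed. Since 3 < 6, we should get -3 > -6, i.e., -3 > -6.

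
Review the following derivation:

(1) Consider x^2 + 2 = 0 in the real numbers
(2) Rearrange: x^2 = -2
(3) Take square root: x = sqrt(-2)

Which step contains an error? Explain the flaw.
Step 3: Take square root: x = sqrt(-2)

Step 3 takes the square root of -2, which is negative. In the real number system, the square root of a negative number is undefined. The equation x^2 + 2 = 0 has no real solutions. Square roots of negative numbers only exist in the complex numbers.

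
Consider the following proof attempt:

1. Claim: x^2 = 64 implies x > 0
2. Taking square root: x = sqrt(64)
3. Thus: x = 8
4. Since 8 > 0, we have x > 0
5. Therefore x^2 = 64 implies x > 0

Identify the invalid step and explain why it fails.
Step 2: Taking square root: x = sqrt(64)

Step 2 takes the square root and assumes the positive root only. The equation x^2 = 64 actually has two solutions: x = 8 and x = -8. The proof silently assumes x > 0 without justification, then uses this assumption to conclude x > 0, which is circular. The counterexample x = -8 shows the claim is false.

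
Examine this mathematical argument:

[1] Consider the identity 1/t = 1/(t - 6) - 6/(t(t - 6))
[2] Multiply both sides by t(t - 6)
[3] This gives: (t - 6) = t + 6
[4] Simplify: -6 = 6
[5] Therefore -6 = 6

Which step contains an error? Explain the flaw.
Step 3: This gives: (t - 6) = t + 6

Step 3 makes a sign error when clearing denominators. Multiplying -6/(t(t - 6)) by t(t - 6) gives -6, not +6. The correct result is (t - 6) = t - 6, which is trivially true, not (t - 6) = t + 6. (Step 1 is a valid identity: 1/(t - 6) - 6/(t(t - 6)) = (t - 6)/(t(t - 6)) = 1/t.)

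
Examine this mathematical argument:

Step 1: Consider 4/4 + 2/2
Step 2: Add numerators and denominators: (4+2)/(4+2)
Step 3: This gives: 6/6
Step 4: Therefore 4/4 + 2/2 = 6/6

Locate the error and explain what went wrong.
Step 2: Add numerators and denominators: (4+2)/(4+2)

Step 2 incorrectly adds fractions by separately adding numerators and denominators. This is wrong. The correct method requires a common denominator: 4/4 + 2/2 = (4×2 + 2×4)/(4×2) = 16/8 = 2. The method used gives 6/6, which is different.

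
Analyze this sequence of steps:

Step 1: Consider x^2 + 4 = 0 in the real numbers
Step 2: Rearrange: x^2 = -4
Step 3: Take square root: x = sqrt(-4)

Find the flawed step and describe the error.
Step 3: Take square root: x = sqrt(-4)

Step 3 takes the square root of -4, which is negative. In the real number system, the square root of a negative number is undefined. The equation x^2 + 4 = 0 has no real solutions. Square roots of negative numbers only exist in the complex numbers.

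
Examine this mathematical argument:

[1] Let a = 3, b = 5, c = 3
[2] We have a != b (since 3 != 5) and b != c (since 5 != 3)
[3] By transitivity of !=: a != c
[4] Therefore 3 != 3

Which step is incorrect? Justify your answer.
Step 3: By transitivity of !=: a != c

Step 3 incorrectly applies transitivity to the '!=' relation. Transitivity states: if a R b and b R c, then a R c. However, '!=' is not transitive. Counterexample: 3 != 5 and 5 != 3, but 3 = 3 (both equal 3). Transitivity holds for relations like <, <=, =, but not for !=.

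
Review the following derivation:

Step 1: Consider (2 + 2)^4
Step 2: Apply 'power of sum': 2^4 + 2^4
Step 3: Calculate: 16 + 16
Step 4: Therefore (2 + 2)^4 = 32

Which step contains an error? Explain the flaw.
Step 2: Apply 'power of sum': 2^4 + 2^4

Step 2 incorrectly applies a non-existent rule '(a+b)^n = a^n + b^n'. This is false in general. The correct expansion uses the binomial theorem. The actual value is (2 + 2)^4 = 4^4 = 256, not 32.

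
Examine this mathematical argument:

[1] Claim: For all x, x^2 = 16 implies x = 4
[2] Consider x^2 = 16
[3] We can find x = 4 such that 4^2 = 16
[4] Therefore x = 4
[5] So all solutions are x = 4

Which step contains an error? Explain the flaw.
Step 4: Therefore x = 4

Step 4 incorrectly concludes that x = 4 is the only solution. The proof shows that x = 4 is A solution (existence), but does not show it is the ONLY solution (uniqueness). In fact, x = -4 is also a solution since (-4)^2 = 16. Finding one solution doesn't prove there are no others.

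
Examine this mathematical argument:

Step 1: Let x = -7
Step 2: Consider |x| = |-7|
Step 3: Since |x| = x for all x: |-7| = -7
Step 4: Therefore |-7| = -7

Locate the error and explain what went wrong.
Step 3: Since |x| = x for all x: |-7| = -7

Step 3 incorrectly states that |x| = x for all x. The correct definition is |x| = x when x >= 0, and |x| = -x when x < 0. Since -7 < 0, we have |-7| = -(-7) = 7, not -7.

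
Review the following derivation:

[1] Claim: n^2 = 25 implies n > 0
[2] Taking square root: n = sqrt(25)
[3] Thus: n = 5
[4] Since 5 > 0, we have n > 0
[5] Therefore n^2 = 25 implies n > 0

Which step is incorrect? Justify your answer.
Step 2: Taking square root: n = sqrt(25)

Step 2 takes the square root and assumes the positive root only. The equation n^2 = 25 actually has two solutions: n = 5 and n = -5. The proof silently assumes n > 0 without justification, then uses this assumption to conclude n > 0, which is circular. The counterexample n = -5 shows the claim is false.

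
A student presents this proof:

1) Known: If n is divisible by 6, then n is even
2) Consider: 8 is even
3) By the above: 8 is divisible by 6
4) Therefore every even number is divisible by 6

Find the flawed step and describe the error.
Step 3: By the above: 8 is divisible by 6

Step 3 commits the fallacy of affirming the consequent. The known fact 'divisible by 6 → even' does NOT imply 'even → divisible by 6'. That would be the converse, which is false. For example, 8 is even but 8 ÷ 6 = 1.33, which is not an integer.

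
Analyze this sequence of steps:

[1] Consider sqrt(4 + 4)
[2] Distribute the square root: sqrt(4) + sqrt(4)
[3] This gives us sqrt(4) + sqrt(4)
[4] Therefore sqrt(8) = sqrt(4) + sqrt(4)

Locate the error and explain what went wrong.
Step 2: Distribute the square root: sqrt(4) + sqrt(4)

Step 2 incorrectly 'distributes' the square root over addition. The square root function does not distribute: sqrt(a + b) ≠ sqrt(a) + sqrt(b). In fact, sqrt(4 + 4) = sqrt(8) ≈ 2.8284, while sqrt(4) + sqrt(4) ≈ 4.0000.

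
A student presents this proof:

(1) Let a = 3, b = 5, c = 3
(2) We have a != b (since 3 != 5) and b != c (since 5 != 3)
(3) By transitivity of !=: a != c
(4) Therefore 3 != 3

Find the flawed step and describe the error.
Step 3: By transitivity of !=: a != c

Step 3 incorrectly applies transitivity to the '!=' relation. Transitivity states: if a R b and b R c, then a R c. However, '!=' is not transitive. Counterexample: 3 != 5 and 5 != 3, but 3 = 3 (both equal 3). Transitivity holds for relations like <, <=, =, but not for !=.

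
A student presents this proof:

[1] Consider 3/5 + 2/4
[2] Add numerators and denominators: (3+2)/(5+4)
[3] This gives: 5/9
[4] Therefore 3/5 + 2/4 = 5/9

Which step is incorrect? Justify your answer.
Step 2: Add numerators and denominators: (3+2)/(5+4)

Step 2 incorrectly adds fractions by separately adding numerators and denominators. This is wrong. The correct method requires a common denominator: 3/5 + 2/4 = (3×4 + 2×5)/(5×4) = 22/20 = 11/10. The method used gives 5/9, which is different.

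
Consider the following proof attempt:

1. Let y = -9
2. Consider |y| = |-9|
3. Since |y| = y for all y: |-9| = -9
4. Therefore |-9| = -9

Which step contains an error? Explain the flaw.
Step 3: Since |y| = y for all y: |-9| = -9

Step 3 incorrectly states that |y| = y for all y. The correct definition is |y| = y when y >= 0, and |y| = -y when y < 0. Since -9 < 0, we have |-9| = -(-9) = 9, not -9.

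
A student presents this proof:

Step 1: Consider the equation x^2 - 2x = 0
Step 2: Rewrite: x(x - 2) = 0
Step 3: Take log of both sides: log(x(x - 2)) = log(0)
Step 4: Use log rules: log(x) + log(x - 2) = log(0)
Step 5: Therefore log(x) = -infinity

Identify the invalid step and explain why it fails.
Step 3: Take log of both sides: log(x(x - 2)) = log(0)

Step 3 takes the logarithm of both sides, resulting in log(0) on the right side. The logarithm is only defined for positive numbers; log(0) is undefined (approaches negative infinity). This operation is invalid.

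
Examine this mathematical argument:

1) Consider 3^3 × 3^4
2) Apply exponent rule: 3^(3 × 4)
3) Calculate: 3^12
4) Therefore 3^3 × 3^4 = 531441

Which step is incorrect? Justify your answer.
Step 2: Apply exponent rule: 3^(3 × 4)

Step 2 incorrectly states that a^b × a^c = a^(b×c). The correct rule is a^b × a^c = a^(b+c). The actual value is 3^3 × 3^4 = 3^7 = 2187, not 3^12 = 531441.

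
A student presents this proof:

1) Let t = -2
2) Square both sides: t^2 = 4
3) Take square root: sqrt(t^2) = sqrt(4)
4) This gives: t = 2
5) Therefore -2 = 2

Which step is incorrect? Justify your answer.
Step 4: This gives: t = 2

Step 4 incorrectly states that sqrt(t^2) = t. The correct identity is sqrt(t^2) = |t|. Since t = -2 < 0, we have sqrt(t^2) = |-2| = 2, not t = -2.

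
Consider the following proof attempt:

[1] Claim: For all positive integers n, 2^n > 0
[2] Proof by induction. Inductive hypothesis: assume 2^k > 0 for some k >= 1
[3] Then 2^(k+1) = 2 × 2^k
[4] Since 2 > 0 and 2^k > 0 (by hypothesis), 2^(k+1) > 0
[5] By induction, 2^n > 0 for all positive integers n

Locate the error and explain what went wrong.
Step 5: By induction, 2^n > 0 for all positive integers n

Step 5 concludes the proof by induction, but no base case was ever established. A valid induction proof requires: (1) a base case proving 2^1 > 0, and (2) an inductive step showing IF 2^k > 0 THEN 2^(k+1) > 0. Steps 2-4 correctly establish the inductive step, but without the base case the conclusion in step 5 does not follow.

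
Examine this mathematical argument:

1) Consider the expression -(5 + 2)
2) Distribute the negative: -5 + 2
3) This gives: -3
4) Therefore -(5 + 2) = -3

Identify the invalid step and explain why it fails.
Step 2: Distribute the negative: -5 + 2

Step 2 incorrectly distributes the negative sign. The correct distribution is -(5 + 2) = -5 - 2 = -7. The negative must be applied to both terms, not just the first. The error treats -(5 + 2) as -5 + 2, which equals -3 instead of -7.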